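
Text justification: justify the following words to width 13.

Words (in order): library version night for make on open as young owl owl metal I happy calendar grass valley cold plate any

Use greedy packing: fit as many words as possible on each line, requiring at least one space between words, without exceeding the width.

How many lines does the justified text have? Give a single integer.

Answer: 10

Derivation:
Line 1: ['library'] (min_width=7, slack=6)
Line 2: ['version', 'night'] (min_width=13, slack=0)
Line 3: ['for', 'make', 'on'] (min_width=11, slack=2)
Line 4: ['open', 'as', 'young'] (min_width=13, slack=0)
Line 5: ['owl', 'owl', 'metal'] (min_width=13, slack=0)
Line 6: ['I', 'happy'] (min_width=7, slack=6)
Line 7: ['calendar'] (min_width=8, slack=5)
Line 8: ['grass', 'valley'] (min_width=12, slack=1)
Line 9: ['cold', 'plate'] (min_width=10, slack=3)
Line 10: ['any'] (min_width=3, slack=10)
Total lines: 10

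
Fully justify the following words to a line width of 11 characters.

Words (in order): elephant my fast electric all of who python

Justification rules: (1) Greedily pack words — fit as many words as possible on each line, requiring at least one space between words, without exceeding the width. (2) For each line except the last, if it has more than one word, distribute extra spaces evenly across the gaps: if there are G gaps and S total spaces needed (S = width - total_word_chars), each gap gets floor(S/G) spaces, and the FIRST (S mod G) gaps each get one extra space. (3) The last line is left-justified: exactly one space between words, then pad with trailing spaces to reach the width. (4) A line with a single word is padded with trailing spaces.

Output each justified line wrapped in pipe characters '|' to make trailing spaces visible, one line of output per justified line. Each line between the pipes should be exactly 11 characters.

Answer: |elephant my|
|fast       |
|electric   |
|all  of who|
|python     |

Derivation:
Line 1: ['elephant', 'my'] (min_width=11, slack=0)
Line 2: ['fast'] (min_width=4, slack=7)
Line 3: ['electric'] (min_width=8, slack=3)
Line 4: ['all', 'of', 'who'] (min_width=10, slack=1)
Line 5: ['python'] (min_width=6, slack=5)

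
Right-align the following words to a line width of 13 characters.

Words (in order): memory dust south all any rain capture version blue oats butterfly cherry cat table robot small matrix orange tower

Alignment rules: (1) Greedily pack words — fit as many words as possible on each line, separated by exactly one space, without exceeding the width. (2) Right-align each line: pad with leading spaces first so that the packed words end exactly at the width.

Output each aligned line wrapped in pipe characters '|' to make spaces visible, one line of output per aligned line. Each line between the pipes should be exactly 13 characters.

Line 1: ['memory', 'dust'] (min_width=11, slack=2)
Line 2: ['south', 'all', 'any'] (min_width=13, slack=0)
Line 3: ['rain', 'capture'] (min_width=12, slack=1)
Line 4: ['version', 'blue'] (min_width=12, slack=1)
Line 5: ['oats'] (min_width=4, slack=9)
Line 6: ['butterfly'] (min_width=9, slack=4)
Line 7: ['cherry', 'cat'] (min_width=10, slack=3)
Line 8: ['table', 'robot'] (min_width=11, slack=2)
Line 9: ['small', 'matrix'] (min_width=12, slack=1)
Line 10: ['orange', 'tower'] (min_width=12, slack=1)

Answer: |  memory dust|
|south all any|
| rain capture|
| version blue|
|         oats|
|    butterfly|
|   cherry cat|
|  table robot|
| small matrix|
| orange tower|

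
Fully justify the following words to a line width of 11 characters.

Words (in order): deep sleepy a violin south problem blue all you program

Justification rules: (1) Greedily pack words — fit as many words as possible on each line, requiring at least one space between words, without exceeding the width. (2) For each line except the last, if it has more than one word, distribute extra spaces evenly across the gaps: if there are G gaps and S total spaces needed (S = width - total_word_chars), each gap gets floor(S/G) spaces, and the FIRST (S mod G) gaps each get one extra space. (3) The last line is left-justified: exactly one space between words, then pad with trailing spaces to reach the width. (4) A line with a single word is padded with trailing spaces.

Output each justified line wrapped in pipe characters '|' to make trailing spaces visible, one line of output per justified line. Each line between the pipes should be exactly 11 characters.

Line 1: ['deep', 'sleepy'] (min_width=11, slack=0)
Line 2: ['a', 'violin'] (min_width=8, slack=3)
Line 3: ['south'] (min_width=5, slack=6)
Line 4: ['problem'] (min_width=7, slack=4)
Line 5: ['blue', 'all'] (min_width=8, slack=3)
Line 6: ['you', 'program'] (min_width=11, slack=0)

Answer: |deep sleepy|
|a    violin|
|south      |
|problem    |
|blue    all|
|you program|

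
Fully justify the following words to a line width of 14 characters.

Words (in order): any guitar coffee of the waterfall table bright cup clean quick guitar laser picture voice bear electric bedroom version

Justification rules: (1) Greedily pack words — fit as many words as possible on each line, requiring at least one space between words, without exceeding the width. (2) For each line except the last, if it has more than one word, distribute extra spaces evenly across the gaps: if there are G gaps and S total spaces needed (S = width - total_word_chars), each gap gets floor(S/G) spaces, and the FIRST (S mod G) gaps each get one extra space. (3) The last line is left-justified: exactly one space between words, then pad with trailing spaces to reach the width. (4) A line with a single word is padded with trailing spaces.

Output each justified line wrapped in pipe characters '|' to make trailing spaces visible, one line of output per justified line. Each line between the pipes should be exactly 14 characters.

Answer: |any     guitar|
|coffee  of the|
|waterfall     |
|table   bright|
|cup      clean|
|quick   guitar|
|laser  picture|
|voice     bear|
|electric      |
|bedroom       |
|version       |

Derivation:
Line 1: ['any', 'guitar'] (min_width=10, slack=4)
Line 2: ['coffee', 'of', 'the'] (min_width=13, slack=1)
Line 3: ['waterfall'] (min_width=9, slack=5)
Line 4: ['table', 'bright'] (min_width=12, slack=2)
Line 5: ['cup', 'clean'] (min_width=9, slack=5)
Line 6: ['quick', 'guitar'] (min_width=12, slack=2)
Line 7: ['laser', 'picture'] (min_width=13, slack=1)
Line 8: ['voice', 'bear'] (min_width=10, slack=4)
Line 9: ['electric'] (min_width=8, slack=6)
Line 10: ['bedroom'] (min_width=7, slack=7)
Line 11: ['version'] (min_width=7, slack=7)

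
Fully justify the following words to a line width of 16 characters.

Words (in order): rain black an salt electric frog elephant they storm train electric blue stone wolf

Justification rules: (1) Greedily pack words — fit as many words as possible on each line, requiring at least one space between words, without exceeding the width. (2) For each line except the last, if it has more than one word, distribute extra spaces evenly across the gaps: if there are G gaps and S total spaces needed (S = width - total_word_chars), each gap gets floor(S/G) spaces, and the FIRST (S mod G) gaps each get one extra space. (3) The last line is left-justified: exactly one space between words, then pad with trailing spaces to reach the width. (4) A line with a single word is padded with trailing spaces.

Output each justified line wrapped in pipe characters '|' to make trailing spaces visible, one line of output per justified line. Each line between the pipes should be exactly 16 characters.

Line 1: ['rain', 'black', 'an'] (min_width=13, slack=3)
Line 2: ['salt', 'electric'] (min_width=13, slack=3)
Line 3: ['frog', 'elephant'] (min_width=13, slack=3)
Line 4: ['they', 'storm', 'train'] (min_width=16, slack=0)
Line 5: ['electric', 'blue'] (min_width=13, slack=3)
Line 6: ['stone', 'wolf'] (min_width=10, slack=6)

Answer: |rain   black  an|
|salt    electric|
|frog    elephant|
|they storm train|
|electric    blue|
|stone wolf      |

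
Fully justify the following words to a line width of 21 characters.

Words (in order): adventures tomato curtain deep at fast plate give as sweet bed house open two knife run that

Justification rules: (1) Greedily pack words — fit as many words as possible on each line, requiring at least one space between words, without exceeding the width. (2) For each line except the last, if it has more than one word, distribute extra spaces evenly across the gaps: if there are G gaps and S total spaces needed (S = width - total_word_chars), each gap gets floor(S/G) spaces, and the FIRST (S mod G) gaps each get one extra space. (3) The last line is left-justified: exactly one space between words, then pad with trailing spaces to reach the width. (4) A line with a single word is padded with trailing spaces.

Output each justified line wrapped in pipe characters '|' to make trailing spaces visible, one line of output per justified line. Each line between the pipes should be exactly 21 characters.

Line 1: ['adventures', 'tomato'] (min_width=17, slack=4)
Line 2: ['curtain', 'deep', 'at', 'fast'] (min_width=20, slack=1)
Line 3: ['plate', 'give', 'as', 'sweet'] (min_width=19, slack=2)
Line 4: ['bed', 'house', 'open', 'two'] (min_width=18, slack=3)
Line 5: ['knife', 'run', 'that'] (min_width=14, slack=7)

Answer: |adventures     tomato|
|curtain  deep at fast|
|plate  give  as sweet|
|bed  house  open  two|
|knife run that       |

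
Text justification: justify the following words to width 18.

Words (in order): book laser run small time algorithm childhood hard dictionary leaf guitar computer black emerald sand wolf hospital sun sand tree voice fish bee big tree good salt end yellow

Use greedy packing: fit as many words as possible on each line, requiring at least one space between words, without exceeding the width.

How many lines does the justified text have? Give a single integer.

Answer: 12

Derivation:
Line 1: ['book', 'laser', 'run'] (min_width=14, slack=4)
Line 2: ['small', 'time'] (min_width=10, slack=8)
Line 3: ['algorithm'] (min_width=9, slack=9)
Line 4: ['childhood', 'hard'] (min_width=14, slack=4)
Line 5: ['dictionary', 'leaf'] (min_width=15, slack=3)
Line 6: ['guitar', 'computer'] (min_width=15, slack=3)
Line 7: ['black', 'emerald', 'sand'] (min_width=18, slack=0)
Line 8: ['wolf', 'hospital', 'sun'] (min_width=17, slack=1)
Line 9: ['sand', 'tree', 'voice'] (min_width=15, slack=3)
Line 10: ['fish', 'bee', 'big', 'tree'] (min_width=17, slack=1)
Line 11: ['good', 'salt', 'end'] (min_width=13, slack=5)
Line 12: ['yellow'] (min_width=6, slack=12)
Total lines: 12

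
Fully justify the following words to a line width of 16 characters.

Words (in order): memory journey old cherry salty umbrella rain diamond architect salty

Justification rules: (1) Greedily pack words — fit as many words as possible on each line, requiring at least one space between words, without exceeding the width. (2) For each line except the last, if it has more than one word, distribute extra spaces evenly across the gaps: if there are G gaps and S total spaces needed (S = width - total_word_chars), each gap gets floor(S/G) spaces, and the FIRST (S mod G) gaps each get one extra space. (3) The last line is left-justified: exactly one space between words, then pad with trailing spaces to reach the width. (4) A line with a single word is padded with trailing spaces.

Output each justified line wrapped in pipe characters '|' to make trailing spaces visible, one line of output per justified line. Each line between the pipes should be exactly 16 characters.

Line 1: ['memory', 'journey'] (min_width=14, slack=2)
Line 2: ['old', 'cherry', 'salty'] (min_width=16, slack=0)
Line 3: ['umbrella', 'rain'] (min_width=13, slack=3)
Line 4: ['diamond'] (min_width=7, slack=9)
Line 5: ['architect', 'salty'] (min_width=15, slack=1)

Answer: |memory   journey|
|old cherry salty|
|umbrella    rain|
|diamond         |
|architect salty |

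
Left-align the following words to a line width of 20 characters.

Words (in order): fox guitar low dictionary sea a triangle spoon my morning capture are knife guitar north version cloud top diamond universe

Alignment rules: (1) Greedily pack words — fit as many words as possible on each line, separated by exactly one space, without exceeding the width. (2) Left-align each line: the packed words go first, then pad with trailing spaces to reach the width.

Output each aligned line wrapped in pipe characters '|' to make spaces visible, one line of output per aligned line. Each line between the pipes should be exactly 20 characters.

Answer: |fox guitar low      |
|dictionary sea a    |
|triangle spoon my   |
|morning capture are |
|knife guitar north  |
|version cloud top   |
|diamond universe    |

Derivation:
Line 1: ['fox', 'guitar', 'low'] (min_width=14, slack=6)
Line 2: ['dictionary', 'sea', 'a'] (min_width=16, slack=4)
Line 3: ['triangle', 'spoon', 'my'] (min_width=17, slack=3)
Line 4: ['morning', 'capture', 'are'] (min_width=19, slack=1)
Line 5: ['knife', 'guitar', 'north'] (min_width=18, slack=2)
Line 6: ['version', 'cloud', 'top'] (min_width=17, slack=3)
Line 7: ['diamond', 'universe'] (min_width=16, slack=4)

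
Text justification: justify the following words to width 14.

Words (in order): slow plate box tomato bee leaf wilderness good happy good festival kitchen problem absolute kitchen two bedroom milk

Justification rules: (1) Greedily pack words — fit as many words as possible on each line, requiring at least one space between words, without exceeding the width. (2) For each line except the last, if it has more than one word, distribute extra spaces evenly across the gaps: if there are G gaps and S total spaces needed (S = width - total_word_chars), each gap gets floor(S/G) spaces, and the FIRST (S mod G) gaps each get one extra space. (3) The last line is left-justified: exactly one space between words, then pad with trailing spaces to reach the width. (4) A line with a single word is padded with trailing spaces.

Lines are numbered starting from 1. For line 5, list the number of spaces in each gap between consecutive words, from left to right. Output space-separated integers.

Line 1: ['slow', 'plate', 'box'] (min_width=14, slack=0)
Line 2: ['tomato', 'bee'] (min_width=10, slack=4)
Line 3: ['leaf'] (min_width=4, slack=10)
Line 4: ['wilderness'] (min_width=10, slack=4)
Line 5: ['good', 'happy'] (min_width=10, slack=4)
Line 6: ['good', 'festival'] (min_width=13, slack=1)
Line 7: ['kitchen'] (min_width=7, slack=7)
Line 8: ['problem'] (min_width=7, slack=7)
Line 9: ['absolute'] (min_width=8, slack=6)
Line 10: ['kitchen', 'two'] (min_width=11, slack=3)
Line 11: ['bedroom', 'milk'] (min_width=12, slack=2)

Answer: 5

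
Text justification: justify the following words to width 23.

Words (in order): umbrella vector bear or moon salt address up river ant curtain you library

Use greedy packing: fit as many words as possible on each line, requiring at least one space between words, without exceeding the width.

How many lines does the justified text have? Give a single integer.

Line 1: ['umbrella', 'vector', 'bear', 'or'] (min_width=23, slack=0)
Line 2: ['moon', 'salt', 'address', 'up'] (min_width=20, slack=3)
Line 3: ['river', 'ant', 'curtain', 'you'] (min_width=21, slack=2)
Line 4: ['library'] (min_width=7, slack=16)
Total lines: 4

Answer: 4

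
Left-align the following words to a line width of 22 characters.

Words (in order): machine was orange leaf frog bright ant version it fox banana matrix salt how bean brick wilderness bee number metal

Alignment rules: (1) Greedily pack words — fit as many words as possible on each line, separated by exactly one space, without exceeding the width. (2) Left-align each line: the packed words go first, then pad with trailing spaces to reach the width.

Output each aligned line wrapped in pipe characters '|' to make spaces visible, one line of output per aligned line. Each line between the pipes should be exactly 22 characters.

Answer: |machine was orange    |
|leaf frog bright ant  |
|version it fox banana |
|matrix salt how bean  |
|brick wilderness bee  |
|number metal          |

Derivation:
Line 1: ['machine', 'was', 'orange'] (min_width=18, slack=4)
Line 2: ['leaf', 'frog', 'bright', 'ant'] (min_width=20, slack=2)
Line 3: ['version', 'it', 'fox', 'banana'] (min_width=21, slack=1)
Line 4: ['matrix', 'salt', 'how', 'bean'] (min_width=20, slack=2)
Line 5: ['brick', 'wilderness', 'bee'] (min_width=20, slack=2)
Line 6: ['number', 'metal'] (min_width=12, slack=10)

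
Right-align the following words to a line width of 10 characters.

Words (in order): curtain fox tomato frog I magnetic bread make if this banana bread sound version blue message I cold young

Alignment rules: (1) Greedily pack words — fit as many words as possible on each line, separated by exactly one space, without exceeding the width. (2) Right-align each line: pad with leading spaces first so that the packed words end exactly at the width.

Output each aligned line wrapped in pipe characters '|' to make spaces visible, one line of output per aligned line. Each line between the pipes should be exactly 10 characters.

Answer: |   curtain|
|fox tomato|
|    frog I|
|  magnetic|
|bread make|
|   if this|
|    banana|
|     bread|
|     sound|
|   version|
|      blue|
| message I|
|cold young|

Derivation:
Line 1: ['curtain'] (min_width=7, slack=3)
Line 2: ['fox', 'tomato'] (min_width=10, slack=0)
Line 3: ['frog', 'I'] (min_width=6, slack=4)
Line 4: ['magnetic'] (min_width=8, slack=2)
Line 5: ['bread', 'make'] (min_width=10, slack=0)
Line 6: ['if', 'this'] (min_width=7, slack=3)
Line 7: ['banana'] (min_width=6, slack=4)
Line 8: ['bread'] (min_width=5, slack=5)
Line 9: ['sound'] (min_width=5, slack=5)
Line 10: ['version'] (min_width=7, slack=3)
Line 11: ['blue'] (min_width=4, slack=6)
Line 12: ['message', 'I'] (min_width=9, slack=1)
Line 13: ['cold', 'young'] (min_width=10, slack=0)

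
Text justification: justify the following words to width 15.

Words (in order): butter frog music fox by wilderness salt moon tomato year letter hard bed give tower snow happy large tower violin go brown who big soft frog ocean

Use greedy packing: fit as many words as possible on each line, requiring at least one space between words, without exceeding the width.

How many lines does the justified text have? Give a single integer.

Line 1: ['butter', 'frog'] (min_width=11, slack=4)
Line 2: ['music', 'fox', 'by'] (min_width=12, slack=3)
Line 3: ['wilderness', 'salt'] (min_width=15, slack=0)
Line 4: ['moon', 'tomato'] (min_width=11, slack=4)
Line 5: ['year', 'letter'] (min_width=11, slack=4)
Line 6: ['hard', 'bed', 'give'] (min_width=13, slack=2)
Line 7: ['tower', 'snow'] (min_width=10, slack=5)
Line 8: ['happy', 'large'] (min_width=11, slack=4)
Line 9: ['tower', 'violin', 'go'] (min_width=15, slack=0)
Line 10: ['brown', 'who', 'big'] (min_width=13, slack=2)
Line 11: ['soft', 'frog', 'ocean'] (min_width=15, slack=0)
Total lines: 11

Answer: 11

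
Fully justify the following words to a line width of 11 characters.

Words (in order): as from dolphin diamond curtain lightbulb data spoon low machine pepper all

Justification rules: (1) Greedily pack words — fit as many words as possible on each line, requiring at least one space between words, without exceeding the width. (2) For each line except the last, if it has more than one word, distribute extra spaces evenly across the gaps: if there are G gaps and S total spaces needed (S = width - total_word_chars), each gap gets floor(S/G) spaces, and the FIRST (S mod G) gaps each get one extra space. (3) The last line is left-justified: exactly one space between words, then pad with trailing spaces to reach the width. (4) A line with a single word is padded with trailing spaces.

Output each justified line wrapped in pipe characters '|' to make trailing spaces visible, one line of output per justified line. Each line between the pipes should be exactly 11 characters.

Answer: |as     from|
|dolphin    |
|diamond    |
|curtain    |
|lightbulb  |
|data  spoon|
|low machine|
|pepper all |

Derivation:
Line 1: ['as', 'from'] (min_width=7, slack=4)
Line 2: ['dolphin'] (min_width=7, slack=4)
Line 3: ['diamond'] (min_width=7, slack=4)
Line 4: ['curtain'] (min_width=7, slack=4)
Line 5: ['lightbulb'] (min_width=9, slack=2)
Line 6: ['data', 'spoon'] (min_width=10, slack=1)
Line 7: ['low', 'machine'] (min_width=11, slack=0)
Line 8: ['pepper', 'all'] (min_width=10, slack=1)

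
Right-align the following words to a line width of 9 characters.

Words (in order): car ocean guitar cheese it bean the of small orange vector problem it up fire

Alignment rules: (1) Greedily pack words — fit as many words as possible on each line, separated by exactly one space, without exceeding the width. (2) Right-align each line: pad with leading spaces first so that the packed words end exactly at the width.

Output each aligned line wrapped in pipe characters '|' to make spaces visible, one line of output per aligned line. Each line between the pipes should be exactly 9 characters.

Line 1: ['car', 'ocean'] (min_width=9, slack=0)
Line 2: ['guitar'] (min_width=6, slack=3)
Line 3: ['cheese', 'it'] (min_width=9, slack=0)
Line 4: ['bean', 'the'] (min_width=8, slack=1)
Line 5: ['of', 'small'] (min_width=8, slack=1)
Line 6: ['orange'] (min_width=6, slack=3)
Line 7: ['vector'] (min_width=6, slack=3)
Line 8: ['problem'] (min_width=7, slack=2)
Line 9: ['it', 'up'] (min_width=5, slack=4)
Line 10: ['fire'] (min_width=4, slack=5)

Answer: |car ocean|
|   guitar|
|cheese it|
| bean the|
| of small|
|   orange|
|   vector|
|  problem|
|    it up|
|     fire|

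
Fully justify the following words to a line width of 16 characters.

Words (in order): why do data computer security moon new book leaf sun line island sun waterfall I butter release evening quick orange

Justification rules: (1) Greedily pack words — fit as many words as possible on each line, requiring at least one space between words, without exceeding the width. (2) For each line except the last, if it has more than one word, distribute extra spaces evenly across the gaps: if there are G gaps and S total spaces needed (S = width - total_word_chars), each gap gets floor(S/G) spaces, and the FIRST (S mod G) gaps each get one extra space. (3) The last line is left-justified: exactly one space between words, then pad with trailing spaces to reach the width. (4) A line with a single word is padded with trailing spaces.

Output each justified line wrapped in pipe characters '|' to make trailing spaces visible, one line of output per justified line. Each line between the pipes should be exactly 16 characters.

Answer: |why    do   data|
|computer        |
|security    moon|
|new   book  leaf|
|sun  line island|
|sun  waterfall I|
|butter   release|
|evening    quick|
|orange          |

Derivation:
Line 1: ['why', 'do', 'data'] (min_width=11, slack=5)
Line 2: ['computer'] (min_width=8, slack=8)
Line 3: ['security', 'moon'] (min_width=13, slack=3)
Line 4: ['new', 'book', 'leaf'] (min_width=13, slack=3)
Line 5: ['sun', 'line', 'island'] (min_width=15, slack=1)
Line 6: ['sun', 'waterfall', 'I'] (min_width=15, slack=1)
Line 7: ['butter', 'release'] (min_width=14, slack=2)
Line 8: ['evening', 'quick'] (min_width=13, slack=3)
Line 9: ['orange'] (min_width=6, slack=10)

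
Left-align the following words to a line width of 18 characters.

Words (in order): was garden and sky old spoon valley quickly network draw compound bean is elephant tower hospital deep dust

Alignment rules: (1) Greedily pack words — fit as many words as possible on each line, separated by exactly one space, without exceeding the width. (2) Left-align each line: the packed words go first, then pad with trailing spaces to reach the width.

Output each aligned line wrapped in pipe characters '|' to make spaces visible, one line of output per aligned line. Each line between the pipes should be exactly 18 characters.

Line 1: ['was', 'garden', 'and', 'sky'] (min_width=18, slack=0)
Line 2: ['old', 'spoon', 'valley'] (min_width=16, slack=2)
Line 3: ['quickly', 'network'] (min_width=15, slack=3)
Line 4: ['draw', 'compound', 'bean'] (min_width=18, slack=0)
Line 5: ['is', 'elephant', 'tower'] (min_width=17, slack=1)
Line 6: ['hospital', 'deep', 'dust'] (min_width=18, slack=0)

Answer: |was garden and sky|
|old spoon valley  |
|quickly network   |
|draw compound bean|
|is elephant tower |
|hospital deep dust|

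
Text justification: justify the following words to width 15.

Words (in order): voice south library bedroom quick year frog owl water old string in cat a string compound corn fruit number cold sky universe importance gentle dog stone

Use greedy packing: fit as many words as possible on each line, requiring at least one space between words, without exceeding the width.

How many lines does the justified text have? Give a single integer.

Line 1: ['voice', 'south'] (min_width=11, slack=4)
Line 2: ['library', 'bedroom'] (min_width=15, slack=0)
Line 3: ['quick', 'year', 'frog'] (min_width=15, slack=0)
Line 4: ['owl', 'water', 'old'] (min_width=13, slack=2)
Line 5: ['string', 'in', 'cat', 'a'] (min_width=15, slack=0)
Line 6: ['string', 'compound'] (min_width=15, slack=0)
Line 7: ['corn', 'fruit'] (min_width=10, slack=5)
Line 8: ['number', 'cold', 'sky'] (min_width=15, slack=0)
Line 9: ['universe'] (min_width=8, slack=7)
Line 10: ['importance'] (min_width=10, slack=5)
Line 11: ['gentle', 'dog'] (min_width=10, slack=5)
Line 12: ['stone'] (min_width=5, slack=10)
Total lines: 12

Answer: 12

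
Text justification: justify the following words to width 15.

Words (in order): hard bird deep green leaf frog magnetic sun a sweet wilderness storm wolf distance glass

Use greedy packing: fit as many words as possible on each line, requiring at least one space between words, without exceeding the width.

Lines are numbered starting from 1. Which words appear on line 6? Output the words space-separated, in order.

Line 1: ['hard', 'bird', 'deep'] (min_width=14, slack=1)
Line 2: ['green', 'leaf', 'frog'] (min_width=15, slack=0)
Line 3: ['magnetic', 'sun', 'a'] (min_width=14, slack=1)
Line 4: ['sweet'] (min_width=5, slack=10)
Line 5: ['wilderness'] (min_width=10, slack=5)
Line 6: ['storm', 'wolf'] (min_width=10, slack=5)
Line 7: ['distance', 'glass'] (min_width=14, slack=1)

Answer: storm wolf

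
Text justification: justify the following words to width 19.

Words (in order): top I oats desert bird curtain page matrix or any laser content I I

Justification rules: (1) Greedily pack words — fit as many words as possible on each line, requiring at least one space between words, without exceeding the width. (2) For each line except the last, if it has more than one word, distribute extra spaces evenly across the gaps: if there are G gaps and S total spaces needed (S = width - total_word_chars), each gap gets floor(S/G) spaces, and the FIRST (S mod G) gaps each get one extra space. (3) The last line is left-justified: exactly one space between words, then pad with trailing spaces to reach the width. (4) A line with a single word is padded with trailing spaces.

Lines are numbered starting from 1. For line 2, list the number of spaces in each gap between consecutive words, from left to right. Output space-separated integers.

Answer: 2 2

Derivation:
Line 1: ['top', 'I', 'oats', 'desert'] (min_width=17, slack=2)
Line 2: ['bird', 'curtain', 'page'] (min_width=17, slack=2)
Line 3: ['matrix', 'or', 'any', 'laser'] (min_width=19, slack=0)
Line 4: ['content', 'I', 'I'] (min_width=11, slack=8)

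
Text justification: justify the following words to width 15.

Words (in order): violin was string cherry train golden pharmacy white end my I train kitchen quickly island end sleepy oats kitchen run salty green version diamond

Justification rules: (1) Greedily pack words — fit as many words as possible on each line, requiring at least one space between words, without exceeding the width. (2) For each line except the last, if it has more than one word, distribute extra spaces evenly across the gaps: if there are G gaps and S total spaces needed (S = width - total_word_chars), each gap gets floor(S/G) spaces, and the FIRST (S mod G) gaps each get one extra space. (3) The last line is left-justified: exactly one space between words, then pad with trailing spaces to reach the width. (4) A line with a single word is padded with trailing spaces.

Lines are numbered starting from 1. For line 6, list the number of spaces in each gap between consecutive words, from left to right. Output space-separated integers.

Answer: 1

Derivation:
Line 1: ['violin', 'was'] (min_width=10, slack=5)
Line 2: ['string', 'cherry'] (min_width=13, slack=2)
Line 3: ['train', 'golden'] (min_width=12, slack=3)
Line 4: ['pharmacy', 'white'] (min_width=14, slack=1)
Line 5: ['end', 'my', 'I', 'train'] (min_width=14, slack=1)
Line 6: ['kitchen', 'quickly'] (min_width=15, slack=0)
Line 7: ['island', 'end'] (min_width=10, slack=5)
Line 8: ['sleepy', 'oats'] (min_width=11, slack=4)
Line 9: ['kitchen', 'run'] (min_width=11, slack=4)
Line 10: ['salty', 'green'] (min_width=11, slack=4)
Line 11: ['version', 'diamond'] (min_width=15, slack=0)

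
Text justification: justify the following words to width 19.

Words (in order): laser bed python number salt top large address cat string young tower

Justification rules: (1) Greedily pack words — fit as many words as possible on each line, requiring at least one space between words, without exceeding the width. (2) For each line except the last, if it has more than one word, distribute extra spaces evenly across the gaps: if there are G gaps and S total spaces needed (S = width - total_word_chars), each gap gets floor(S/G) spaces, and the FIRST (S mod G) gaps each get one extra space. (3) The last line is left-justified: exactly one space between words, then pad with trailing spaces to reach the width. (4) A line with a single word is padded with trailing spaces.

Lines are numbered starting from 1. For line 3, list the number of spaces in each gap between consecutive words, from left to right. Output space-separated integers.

Answer: 2 2

Derivation:
Line 1: ['laser', 'bed', 'python'] (min_width=16, slack=3)
Line 2: ['number', 'salt', 'top'] (min_width=15, slack=4)
Line 3: ['large', 'address', 'cat'] (min_width=17, slack=2)
Line 4: ['string', 'young', 'tower'] (min_width=18, slack=1)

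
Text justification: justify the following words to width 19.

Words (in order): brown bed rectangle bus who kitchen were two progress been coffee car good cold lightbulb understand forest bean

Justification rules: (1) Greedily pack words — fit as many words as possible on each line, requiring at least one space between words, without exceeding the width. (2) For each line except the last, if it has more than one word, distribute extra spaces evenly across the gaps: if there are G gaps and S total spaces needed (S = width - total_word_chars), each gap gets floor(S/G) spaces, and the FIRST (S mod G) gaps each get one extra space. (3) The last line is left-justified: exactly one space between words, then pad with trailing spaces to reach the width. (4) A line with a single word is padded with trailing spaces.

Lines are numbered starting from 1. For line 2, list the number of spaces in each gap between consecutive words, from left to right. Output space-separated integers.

Line 1: ['brown', 'bed', 'rectangle'] (min_width=19, slack=0)
Line 2: ['bus', 'who', 'kitchen'] (min_width=15, slack=4)
Line 3: ['were', 'two', 'progress'] (min_width=17, slack=2)
Line 4: ['been', 'coffee', 'car'] (min_width=15, slack=4)
Line 5: ['good', 'cold', 'lightbulb'] (min_width=19, slack=0)
Line 6: ['understand', 'forest'] (min_width=17, slack=2)
Line 7: ['bean'] (min_width=4, slack=15)

Answer: 3 3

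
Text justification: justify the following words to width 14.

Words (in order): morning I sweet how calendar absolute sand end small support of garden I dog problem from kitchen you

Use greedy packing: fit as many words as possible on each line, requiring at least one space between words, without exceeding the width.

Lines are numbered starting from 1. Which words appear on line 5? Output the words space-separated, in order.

Answer: end small

Derivation:
Line 1: ['morning', 'I'] (min_width=9, slack=5)
Line 2: ['sweet', 'how'] (min_width=9, slack=5)
Line 3: ['calendar'] (min_width=8, slack=6)
Line 4: ['absolute', 'sand'] (min_width=13, slack=1)
Line 5: ['end', 'small'] (min_width=9, slack=5)
Line 6: ['support', 'of'] (min_width=10, slack=4)
Line 7: ['garden', 'I', 'dog'] (min_width=12, slack=2)
Line 8: ['problem', 'from'] (min_width=12, slack=2)
Line 9: ['kitchen', 'you'] (min_width=11, slack=3)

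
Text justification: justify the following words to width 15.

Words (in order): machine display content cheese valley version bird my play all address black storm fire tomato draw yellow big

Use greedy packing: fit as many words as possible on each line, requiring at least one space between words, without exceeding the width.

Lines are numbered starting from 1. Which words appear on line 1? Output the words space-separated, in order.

Line 1: ['machine', 'display'] (min_width=15, slack=0)
Line 2: ['content', 'cheese'] (min_width=14, slack=1)
Line 3: ['valley', 'version'] (min_width=14, slack=1)
Line 4: ['bird', 'my', 'play'] (min_width=12, slack=3)
Line 5: ['all', 'address'] (min_width=11, slack=4)
Line 6: ['black', 'storm'] (min_width=11, slack=4)
Line 7: ['fire', 'tomato'] (min_width=11, slack=4)
Line 8: ['draw', 'yellow', 'big'] (min_width=15, slack=0)

Answer: machine display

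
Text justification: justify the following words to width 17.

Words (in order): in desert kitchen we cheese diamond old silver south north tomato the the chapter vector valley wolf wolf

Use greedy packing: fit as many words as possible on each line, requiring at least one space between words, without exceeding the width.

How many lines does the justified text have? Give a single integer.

Answer: 7

Derivation:
Line 1: ['in', 'desert', 'kitchen'] (min_width=17, slack=0)
Line 2: ['we', 'cheese', 'diamond'] (min_width=17, slack=0)
Line 3: ['old', 'silver', 'south'] (min_width=16, slack=1)
Line 4: ['north', 'tomato', 'the'] (min_width=16, slack=1)
Line 5: ['the', 'chapter'] (min_width=11, slack=6)
Line 6: ['vector', 'valley'] (min_width=13, slack=4)
Line 7: ['wolf', 'wolf'] (min_width=9, slack=8)
Total lines: 7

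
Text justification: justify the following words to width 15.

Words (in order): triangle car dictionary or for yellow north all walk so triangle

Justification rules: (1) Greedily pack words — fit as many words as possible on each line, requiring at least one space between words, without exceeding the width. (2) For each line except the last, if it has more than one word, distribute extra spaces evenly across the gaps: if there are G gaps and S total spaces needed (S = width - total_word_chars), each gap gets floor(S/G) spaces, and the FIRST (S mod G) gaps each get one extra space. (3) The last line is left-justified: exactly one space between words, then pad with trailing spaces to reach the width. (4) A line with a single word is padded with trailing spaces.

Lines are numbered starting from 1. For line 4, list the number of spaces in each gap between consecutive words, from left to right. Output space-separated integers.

Answer: 2 1

Derivation:
Line 1: ['triangle', 'car'] (min_width=12, slack=3)
Line 2: ['dictionary', 'or'] (min_width=13, slack=2)
Line 3: ['for', 'yellow'] (min_width=10, slack=5)
Line 4: ['north', 'all', 'walk'] (min_width=14, slack=1)
Line 5: ['so', 'triangle'] (min_width=11, slack=4)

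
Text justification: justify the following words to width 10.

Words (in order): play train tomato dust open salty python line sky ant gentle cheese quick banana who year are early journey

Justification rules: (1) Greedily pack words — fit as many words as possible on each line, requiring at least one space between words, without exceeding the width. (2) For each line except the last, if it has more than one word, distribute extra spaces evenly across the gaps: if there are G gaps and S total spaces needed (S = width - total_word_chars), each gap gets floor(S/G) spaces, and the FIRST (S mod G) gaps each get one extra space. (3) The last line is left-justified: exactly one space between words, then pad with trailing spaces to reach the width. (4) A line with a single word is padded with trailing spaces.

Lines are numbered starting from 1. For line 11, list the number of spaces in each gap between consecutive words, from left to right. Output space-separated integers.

Answer: 3

Derivation:
Line 1: ['play', 'train'] (min_width=10, slack=0)
Line 2: ['tomato'] (min_width=6, slack=4)
Line 3: ['dust', 'open'] (min_width=9, slack=1)
Line 4: ['salty'] (min_width=5, slack=5)
Line 5: ['python'] (min_width=6, slack=4)
Line 6: ['line', 'sky'] (min_width=8, slack=2)
Line 7: ['ant', 'gentle'] (min_width=10, slack=0)
Line 8: ['cheese'] (min_width=6, slack=4)
Line 9: ['quick'] (min_width=5, slack=5)
Line 10: ['banana', 'who'] (min_width=10, slack=0)
Line 11: ['year', 'are'] (min_width=8, slack=2)
Line 12: ['early'] (min_width=5, slack=5)
Line 13: ['journey'] (min_width=7, slack=3)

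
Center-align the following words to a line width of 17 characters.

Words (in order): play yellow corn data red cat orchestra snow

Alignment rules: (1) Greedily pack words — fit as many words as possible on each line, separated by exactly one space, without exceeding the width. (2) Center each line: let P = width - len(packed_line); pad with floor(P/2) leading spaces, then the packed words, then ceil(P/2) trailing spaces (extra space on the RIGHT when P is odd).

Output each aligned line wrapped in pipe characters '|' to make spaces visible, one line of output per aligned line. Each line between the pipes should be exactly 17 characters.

Line 1: ['play', 'yellow', 'corn'] (min_width=16, slack=1)
Line 2: ['data', 'red', 'cat'] (min_width=12, slack=5)
Line 3: ['orchestra', 'snow'] (min_width=14, slack=3)

Answer: |play yellow corn |
|  data red cat   |
| orchestra snow  |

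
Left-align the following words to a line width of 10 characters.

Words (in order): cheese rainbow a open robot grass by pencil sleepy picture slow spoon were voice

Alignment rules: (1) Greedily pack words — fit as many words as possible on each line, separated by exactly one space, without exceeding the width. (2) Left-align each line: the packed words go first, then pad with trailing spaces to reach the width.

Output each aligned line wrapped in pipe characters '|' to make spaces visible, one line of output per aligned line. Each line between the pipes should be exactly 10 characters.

Answer: |cheese    |
|rainbow a |
|open robot|
|grass by  |
|pencil    |
|sleepy    |
|picture   |
|slow spoon|
|were voice|

Derivation:
Line 1: ['cheese'] (min_width=6, slack=4)
Line 2: ['rainbow', 'a'] (min_width=9, slack=1)
Line 3: ['open', 'robot'] (min_width=10, slack=0)
Line 4: ['grass', 'by'] (min_width=8, slack=2)
Line 5: ['pencil'] (min_width=6, slack=4)
Line 6: ['sleepy'] (min_width=6, slack=4)
Line 7: ['picture'] (min_width=7, slack=3)
Line 8: ['slow', 'spoon'] (min_width=10, slack=0)
Line 9: ['were', 'voice'] (min_width=10, slack=0)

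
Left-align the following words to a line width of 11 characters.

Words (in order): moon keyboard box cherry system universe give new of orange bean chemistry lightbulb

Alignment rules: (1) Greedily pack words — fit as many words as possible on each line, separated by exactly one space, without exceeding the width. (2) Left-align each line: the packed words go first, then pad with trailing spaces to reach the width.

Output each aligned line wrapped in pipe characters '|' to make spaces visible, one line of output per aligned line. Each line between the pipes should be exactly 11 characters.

Answer: |moon       |
|keyboard   |
|box cherry |
|system     |
|universe   |
|give new of|
|orange bean|
|chemistry  |
|lightbulb  |

Derivation:
Line 1: ['moon'] (min_width=4, slack=7)
Line 2: ['keyboard'] (min_width=8, slack=3)
Line 3: ['box', 'cherry'] (min_width=10, slack=1)
Line 4: ['system'] (min_width=6, slack=5)
Line 5: ['universe'] (min_width=8, slack=3)
Line 6: ['give', 'new', 'of'] (min_width=11, slack=0)
Line 7: ['orange', 'bean'] (min_width=11, slack=0)
Line 8: ['chemistry'] (min_width=9, slack=2)
Line 9: ['lightbulb'] (min_width=9, slack=2)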